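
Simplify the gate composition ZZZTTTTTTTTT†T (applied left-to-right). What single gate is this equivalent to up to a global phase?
Z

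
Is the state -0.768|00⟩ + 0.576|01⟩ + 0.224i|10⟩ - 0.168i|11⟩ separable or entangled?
Separable

Writing the state as a|00⟩ + b|01⟩ + c|10⟩ + d|11⟩, it is a product state iff ad − bc = 0.
Here (a, b, c, d) = (-0.768, 0.576, 0.224i, -0.168i): ad − bc = (-0.768)(-0.168i) − (0.576)(0.224i) = 0, so the state is separable.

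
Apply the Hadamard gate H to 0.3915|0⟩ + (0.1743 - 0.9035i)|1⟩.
(0.4001 - 0.6389i)|0⟩ + (0.1536 + 0.6389i)|1⟩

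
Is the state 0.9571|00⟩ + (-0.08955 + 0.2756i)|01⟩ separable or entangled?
Separable

Writing the state as a|00⟩ + b|01⟩ + c|10⟩ + d|11⟩, it is a product state iff ad − bc = 0.
Here (a, b, c, d) = (0.9571, (-0.08955 + 0.2756i), 0, 0): ad − bc = (0.9571)(0) − (-0.08955 + 0.2756i)(0) = 0, so the state is separable.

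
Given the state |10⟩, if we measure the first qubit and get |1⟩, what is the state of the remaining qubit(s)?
|0⟩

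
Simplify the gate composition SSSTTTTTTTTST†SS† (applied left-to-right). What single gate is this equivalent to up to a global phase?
T†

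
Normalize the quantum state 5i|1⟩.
i|1⟩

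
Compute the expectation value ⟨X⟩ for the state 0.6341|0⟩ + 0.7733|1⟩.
0.9807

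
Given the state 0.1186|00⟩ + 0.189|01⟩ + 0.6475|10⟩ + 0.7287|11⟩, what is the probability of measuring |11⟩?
0.531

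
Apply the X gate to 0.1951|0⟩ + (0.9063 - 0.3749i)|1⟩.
(0.9063 - 0.3749i)|0⟩ + 0.1951|1⟩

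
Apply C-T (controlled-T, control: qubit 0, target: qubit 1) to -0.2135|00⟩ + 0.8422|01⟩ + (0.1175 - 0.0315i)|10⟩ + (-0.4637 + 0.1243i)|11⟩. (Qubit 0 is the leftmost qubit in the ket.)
-0.2135|00⟩ + 0.8422|01⟩ + (0.1175 - 0.0315i)|10⟩ + (-0.4158 - 0.24i)|11⟩

C-T leaves the control-|0⟩ kets |00⟩, |01⟩ unchanged and applies T to qubit 1 on the control-|1⟩ pair (|10⟩, |11⟩).
T = [[1, 0], [0, (1/√2 + (1/√2)i)]].
With a = amp(|10⟩) = (0.1175 - 0.0315i) and b = amp(|11⟩) = (-0.4637 + 0.1243i):
new amp(|10⟩) = (1)·a = (0.1175 - 0.0315i)
new amp(|11⟩) = (1/√2 + (1/√2)i)·b = (-0.4158 - 0.24i)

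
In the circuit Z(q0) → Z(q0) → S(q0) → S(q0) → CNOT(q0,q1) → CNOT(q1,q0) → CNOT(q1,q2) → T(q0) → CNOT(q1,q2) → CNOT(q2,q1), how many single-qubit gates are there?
5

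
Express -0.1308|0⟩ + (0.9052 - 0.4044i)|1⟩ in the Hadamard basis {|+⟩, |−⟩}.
(0.5476 - 0.286i)|+⟩ + (-0.7326 + 0.286i)|−⟩

With |ψ⟩ = α|0⟩ + β|1⟩, the Hadamard-basis coefficients are ⟨+|ψ⟩ = (α + β)/√2 and ⟨−|ψ⟩ = (α − β)/√2.
Here α = -0.1308, β = (0.9052 - 0.4044i): (α + β)/√2 = (0.5476 - 0.286i), (α − β)/√2 = (-0.7326 + 0.286i).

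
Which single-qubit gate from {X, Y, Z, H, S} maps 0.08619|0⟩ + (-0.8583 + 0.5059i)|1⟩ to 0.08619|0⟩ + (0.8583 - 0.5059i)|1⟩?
Z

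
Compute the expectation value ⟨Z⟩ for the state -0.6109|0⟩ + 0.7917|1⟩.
-0.2536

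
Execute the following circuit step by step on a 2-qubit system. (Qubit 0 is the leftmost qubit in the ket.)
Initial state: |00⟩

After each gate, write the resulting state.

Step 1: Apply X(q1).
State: |01⟩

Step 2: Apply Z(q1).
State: -|01⟩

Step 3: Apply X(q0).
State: -|11⟩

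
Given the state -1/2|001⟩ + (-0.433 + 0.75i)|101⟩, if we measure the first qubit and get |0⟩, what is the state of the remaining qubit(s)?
-|01⟩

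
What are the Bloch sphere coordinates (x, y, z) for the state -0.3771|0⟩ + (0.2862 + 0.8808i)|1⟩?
(-0.2159, -0.6643, -0.7155)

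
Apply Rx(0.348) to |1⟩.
-0.1731i|0⟩ + 0.9849|1⟩

Rx(0.348) = [[cos(θ/2), −i·sin(θ/2)], [−i·sin(θ/2), cos(θ/2)]]; θ = 0.348, cos(θ/2) ≈ 0.9849, sin(θ/2) ≈ 0.173123.
With a = amp(|0⟩) = 0 and b = amp(|1⟩) = 1:
new amp(|0⟩) = (0.9849)·a + (-0.173123i)·b = -0.1731i
new amp(|1⟩) = (-0.173123i)·a + (0.9849)·b = 0.9849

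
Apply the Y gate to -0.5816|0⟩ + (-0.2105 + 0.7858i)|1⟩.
(0.7858 + 0.2105i)|0⟩ - 0.5816i|1⟩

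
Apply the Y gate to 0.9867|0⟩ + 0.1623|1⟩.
-0.1623i|0⟩ + 0.9867i|1⟩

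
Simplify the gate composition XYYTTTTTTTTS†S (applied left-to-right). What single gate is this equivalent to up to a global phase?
X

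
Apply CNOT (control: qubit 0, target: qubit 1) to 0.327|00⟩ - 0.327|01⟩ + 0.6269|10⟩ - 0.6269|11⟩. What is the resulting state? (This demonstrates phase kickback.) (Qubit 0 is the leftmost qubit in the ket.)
0.327|00⟩ - 0.327|01⟩ - 0.6269|10⟩ + 0.6269|11⟩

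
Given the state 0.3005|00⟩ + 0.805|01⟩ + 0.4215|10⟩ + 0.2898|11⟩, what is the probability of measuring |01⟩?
0.648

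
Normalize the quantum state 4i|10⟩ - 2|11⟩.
0.8944i|10⟩ - 1/√5|11⟩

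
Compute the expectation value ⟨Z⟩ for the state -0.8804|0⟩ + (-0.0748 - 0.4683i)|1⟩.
0.5502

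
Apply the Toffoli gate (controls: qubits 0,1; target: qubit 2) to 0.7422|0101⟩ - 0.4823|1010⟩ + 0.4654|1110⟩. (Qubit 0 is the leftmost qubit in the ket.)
0.7422|0101⟩ - 0.4823|1010⟩ + 0.4654|1100⟩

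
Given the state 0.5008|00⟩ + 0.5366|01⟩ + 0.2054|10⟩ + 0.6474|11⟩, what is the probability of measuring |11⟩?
0.4191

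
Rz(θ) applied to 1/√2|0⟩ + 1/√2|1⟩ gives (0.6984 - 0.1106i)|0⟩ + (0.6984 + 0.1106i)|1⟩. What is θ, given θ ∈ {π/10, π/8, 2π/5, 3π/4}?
π/10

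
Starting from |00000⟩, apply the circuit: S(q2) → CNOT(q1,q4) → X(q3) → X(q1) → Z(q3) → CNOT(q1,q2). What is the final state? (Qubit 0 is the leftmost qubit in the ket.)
-|01110⟩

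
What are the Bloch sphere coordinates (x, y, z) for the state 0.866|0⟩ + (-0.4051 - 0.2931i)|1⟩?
(-0.7016, -0.5076, 0.4999)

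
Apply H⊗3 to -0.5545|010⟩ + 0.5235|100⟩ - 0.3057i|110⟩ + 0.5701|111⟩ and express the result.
(0.1906 - 0.1081i)|000⟩ + (-0.2125 - 0.1081i)|001⟩ + (0.1796 + 0.1081i)|010⟩ + (0.5827 + 0.1081i)|011⟩ + (-0.5827 + 0.1081i)|100⟩ + (-0.1796 + 0.1081i)|101⟩ + (0.2125 - 0.1081i)|110⟩ + (-0.1906 - 0.1081i)|111⟩

H⊗3 gives amp(|y⟩) = (1/2√2) Σ_x (−1)^(x·y) amp(|x⟩), where x·y is the number of positions in which both x and y have a 1.
|000⟩: (-0.5545 + 0.5235 - 0.3057i + 0.5701)/(2√2) = (0.1906 - 0.1081i)
|001⟩: (-0.5545 + 0.5235 - 0.3057i - 0.5701)/(2√2) = (-0.2125 - 0.1081i)
|010⟩: (0.5545 + 0.5235 + 0.3057i - 0.5701)/(2√2) = (0.1796 + 0.1081i)
|011⟩: (0.5545 + 0.5235 + 0.3057i + 0.5701)/(2√2) = (0.5827 + 0.1081i)
|100⟩: (-0.5545 - 0.5235 + 0.3057i - 0.5701)/(2√2) = (-0.5827 + 0.1081i)
|101⟩: (-0.5545 - 0.5235 + 0.3057i + 0.5701)/(2√2) = (-0.1796 + 0.1081i)
|110⟩: (0.5545 - 0.5235 - 0.3057i + 0.5701)/(2√2) = (0.2125 - 0.1081i)
|111⟩: (0.5545 - 0.5235 - 0.3057i - 0.5701)/(2√2) = (-0.1906 - 0.1081i)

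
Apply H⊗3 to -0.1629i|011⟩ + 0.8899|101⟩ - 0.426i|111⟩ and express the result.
(0.3146 - 0.2082i)|000⟩ + (-0.3146 + 0.2082i)|001⟩ + (0.3146 + 0.2082i)|010⟩ + (-0.3146 - 0.2082i)|011⟩ + (-0.3146 + 0.09302i)|100⟩ + (0.3146 - 0.09302i)|101⟩ + (-0.3146 - 0.09302i)|110⟩ + (0.3146 + 0.09302i)|111⟩

H⊗3 gives amp(|y⟩) = (1/2√2) Σ_x (−1)^(x·y) amp(|x⟩), where x·y is the number of positions in which both x and y have a 1.
|000⟩: (-0.1629i + 0.8899 - 0.426i)/(2√2) = (0.3146 - 0.2082i)
|001⟩: (0.1629i - 0.8899 + 0.426i)/(2√2) = (-0.3146 + 0.2082i)
|010⟩: (0.1629i + 0.8899 + 0.426i)/(2√2) = (0.3146 + 0.2082i)
|011⟩: (-0.1629i - 0.8899 - 0.426i)/(2√2) = (-0.3146 - 0.2082i)
|100⟩: (-0.1629i - 0.8899 + 0.426i)/(2√2) = (-0.3146 + 0.09302i)
|101⟩: (0.1629i + 0.8899 - 0.426i)/(2√2) = (0.3146 - 0.09302i)
|110⟩: (0.1629i - 0.8899 - 0.426i)/(2√2) = (-0.3146 - 0.09302i)
|111⟩: (-0.1629i + 0.8899 + 0.426i)/(2√2) = (0.3146 + 0.09302i)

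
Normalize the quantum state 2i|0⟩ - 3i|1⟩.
0.5547i|0⟩ - 0.8321i|1⟩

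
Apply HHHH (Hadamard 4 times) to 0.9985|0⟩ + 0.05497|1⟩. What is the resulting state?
0.9985|0⟩ + 0.05497|1⟩

H² = I, so an even number of Hadamards cancels: H^4 = I and the state is unchanged.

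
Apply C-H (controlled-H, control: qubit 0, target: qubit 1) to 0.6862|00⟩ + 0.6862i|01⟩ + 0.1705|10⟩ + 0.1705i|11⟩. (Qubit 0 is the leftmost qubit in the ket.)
0.6862|00⟩ + 0.6862i|01⟩ + (0.1206 + 0.1206i)|10⟩ + (0.1206 - 0.1206i)|11⟩

C-H leaves the control-|0⟩ kets |00⟩, |01⟩ unchanged and applies H to qubit 1 on the control-|1⟩ pair (|10⟩, |11⟩).
H = [[1/√2, 1/√2], [1/√2, -1/√2]].
With a = amp(|10⟩) = 0.1705 and b = amp(|11⟩) = 0.1705i:
new amp(|10⟩) = (1/√2)·a + (1/√2)·b = (0.1206 + 0.1206i)
new amp(|11⟩) = (1/√2)·a + (-1/√2)·b = (0.1206 - 0.1206i)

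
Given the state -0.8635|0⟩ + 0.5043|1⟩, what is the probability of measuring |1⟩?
0.2543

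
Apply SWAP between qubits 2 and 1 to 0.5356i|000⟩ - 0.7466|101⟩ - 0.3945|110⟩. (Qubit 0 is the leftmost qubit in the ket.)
0.5356i|000⟩ - 0.3945|101⟩ - 0.7466|110⟩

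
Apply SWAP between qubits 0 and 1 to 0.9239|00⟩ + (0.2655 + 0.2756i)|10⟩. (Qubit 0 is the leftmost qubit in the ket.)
0.9239|00⟩ + (0.2655 + 0.2756i)|01⟩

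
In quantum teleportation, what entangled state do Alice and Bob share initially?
Bell state |Φ+⟩ = (|00⟩ + |11⟩)/√2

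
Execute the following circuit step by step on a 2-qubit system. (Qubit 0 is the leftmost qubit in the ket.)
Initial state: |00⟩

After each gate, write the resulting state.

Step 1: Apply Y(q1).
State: i|01⟩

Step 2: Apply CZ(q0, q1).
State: i|01⟩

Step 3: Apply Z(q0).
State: i|01⟩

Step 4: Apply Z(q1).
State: -i|01⟩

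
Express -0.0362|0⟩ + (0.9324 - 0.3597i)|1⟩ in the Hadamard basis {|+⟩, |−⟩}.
(0.6337 - 0.2543i)|+⟩ + (-0.6849 + 0.2543i)|−⟩

With |ψ⟩ = α|0⟩ + β|1⟩, the Hadamard-basis coefficients are ⟨+|ψ⟩ = (α + β)/√2 and ⟨−|ψ⟩ = (α − β)/√2.
Here α = -0.0362, β = (0.9324 - 0.3597i): (α + β)/√2 = (0.6337 - 0.2543i), (α − β)/√2 = (-0.6849 + 0.2543i).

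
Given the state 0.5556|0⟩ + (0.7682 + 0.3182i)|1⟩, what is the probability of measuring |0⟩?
0.3087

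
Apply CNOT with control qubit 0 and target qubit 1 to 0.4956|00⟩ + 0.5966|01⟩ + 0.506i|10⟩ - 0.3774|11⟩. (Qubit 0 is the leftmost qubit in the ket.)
0.4956|00⟩ + 0.5966|01⟩ - 0.3774|10⟩ + 0.506i|11⟩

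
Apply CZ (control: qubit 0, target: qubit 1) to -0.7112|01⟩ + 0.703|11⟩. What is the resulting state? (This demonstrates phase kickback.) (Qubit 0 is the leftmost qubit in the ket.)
-0.7112|01⟩ - 0.703|11⟩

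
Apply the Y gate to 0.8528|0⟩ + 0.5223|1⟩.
-0.5223i|0⟩ + 0.8528i|1⟩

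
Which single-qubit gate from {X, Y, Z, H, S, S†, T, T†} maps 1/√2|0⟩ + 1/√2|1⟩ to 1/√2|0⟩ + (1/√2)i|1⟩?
S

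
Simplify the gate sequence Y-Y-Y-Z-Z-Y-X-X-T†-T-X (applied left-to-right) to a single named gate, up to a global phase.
X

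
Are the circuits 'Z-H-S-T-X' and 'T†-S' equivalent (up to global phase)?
No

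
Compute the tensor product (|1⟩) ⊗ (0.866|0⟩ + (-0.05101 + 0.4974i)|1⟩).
0.866|10⟩ + (-0.05101 + 0.4974i)|11⟩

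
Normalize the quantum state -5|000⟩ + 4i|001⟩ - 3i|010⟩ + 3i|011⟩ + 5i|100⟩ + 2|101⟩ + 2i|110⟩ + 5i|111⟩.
-0.4623|000⟩ + 0.3698i|001⟩ - 0.2774i|010⟩ + 0.2774i|011⟩ + 0.4623i|100⟩ + 0.1849|101⟩ + 0.1849i|110⟩ + 0.4623i|111⟩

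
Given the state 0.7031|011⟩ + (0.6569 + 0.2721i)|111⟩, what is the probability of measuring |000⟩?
0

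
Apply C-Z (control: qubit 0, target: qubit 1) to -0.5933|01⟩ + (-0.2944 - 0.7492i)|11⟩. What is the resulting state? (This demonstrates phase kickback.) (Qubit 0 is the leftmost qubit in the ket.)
-0.5933|01⟩ + (0.2944 + 0.7492i)|11⟩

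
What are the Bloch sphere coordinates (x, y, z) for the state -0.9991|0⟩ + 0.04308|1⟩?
(-0.08608, 0, 0.9963)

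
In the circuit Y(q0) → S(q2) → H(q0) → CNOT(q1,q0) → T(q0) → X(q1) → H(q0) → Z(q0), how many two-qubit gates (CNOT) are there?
1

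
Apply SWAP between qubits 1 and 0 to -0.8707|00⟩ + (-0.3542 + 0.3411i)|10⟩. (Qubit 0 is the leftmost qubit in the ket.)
-0.8707|00⟩ + (-0.3542 + 0.3411i)|01⟩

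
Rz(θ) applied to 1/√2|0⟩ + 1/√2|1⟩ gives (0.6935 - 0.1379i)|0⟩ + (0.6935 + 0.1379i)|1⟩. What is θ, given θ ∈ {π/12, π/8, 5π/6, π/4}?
π/8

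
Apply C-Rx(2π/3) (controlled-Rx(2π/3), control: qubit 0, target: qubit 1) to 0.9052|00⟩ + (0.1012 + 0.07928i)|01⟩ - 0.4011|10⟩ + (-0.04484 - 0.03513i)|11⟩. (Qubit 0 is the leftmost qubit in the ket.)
0.9052|00⟩ + (0.1012 + 0.07928i)|01⟩ + (-0.231 + 0.03883i)|10⟩ + (-0.02242 + 0.3298i)|11⟩

C-Rx(2π/3) leaves the control-|0⟩ kets |00⟩, |01⟩ unchanged and applies Rx(2π/3) to qubit 1 on the control-|1⟩ pair (|10⟩, |11⟩).
Rx(2π/3) = [[cos(θ/2), −i·sin(θ/2)], [−i·sin(θ/2), cos(θ/2)]]; θ = 2π/3, cos(θ/2) ≈ 0.5, sin(θ/2) ≈ 0.866025.
With a = amp(|10⟩) = -0.4011 and b = amp(|11⟩) = (-0.04484 - 0.03513i):
new amp(|10⟩) = (0.5)·a + (-0.866025i)·b = (-0.231 + 0.03883i)
new amp(|11⟩) = (-0.866025i)·a + (0.5)·b = (-0.02242 + 0.3298i)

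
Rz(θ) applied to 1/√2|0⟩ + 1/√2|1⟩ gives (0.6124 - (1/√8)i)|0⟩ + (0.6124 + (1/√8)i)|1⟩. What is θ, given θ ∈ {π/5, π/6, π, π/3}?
π/3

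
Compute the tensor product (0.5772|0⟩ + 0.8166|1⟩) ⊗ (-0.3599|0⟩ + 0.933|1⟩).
-0.2077|00⟩ + 0.5385|01⟩ - 0.2939|10⟩ + 0.7619|11⟩

amp(|b₁b₂…⟩) = product of the factor amplitudes for bits b₁, b₂, …; only kets whose every factor amplitude is nonzero survive.
|00⟩: (0.5772)(-0.3599) = -0.2077
|01⟩: (0.5772)(0.933) = 0.5385
|10⟩: (0.8166)(-0.3599) = -0.2939
|11⟩: (0.8166)(0.933) = 0.7619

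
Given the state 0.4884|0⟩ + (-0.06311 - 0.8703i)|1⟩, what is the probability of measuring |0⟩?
0.2385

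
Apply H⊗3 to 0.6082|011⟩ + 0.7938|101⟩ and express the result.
0.4957|000⟩ - 0.4957|001⟩ + 0.06562|010⟩ - 0.06562|011⟩ - 0.06562|100⟩ + 0.06562|101⟩ - 0.4957|110⟩ + 0.4957|111⟩

H⊗3 gives amp(|y⟩) = (1/2√2) Σ_x (−1)^(x·y) amp(|x⟩), where x·y is the number of positions in which both x and y have a 1.
|000⟩: (0.6082 + 0.7938)/(2√2) = 0.4957
|001⟩: (-0.6082 - 0.7938)/(2√2) = -0.4957
|010⟩: (-0.6082 + 0.7938)/(2√2) = 0.06562
|011⟩: (0.6082 - 0.7938)/(2√2) = -0.06562
|100⟩: (0.6082 - 0.7938)/(2√2) = -0.06562
|101⟩: (-0.6082 + 0.7938)/(2√2) = 0.06562
|110⟩: (-0.6082 - 0.7938)/(2√2) = -0.4957
|111⟩: (0.6082 + 0.7938)/(2√2) = 0.4957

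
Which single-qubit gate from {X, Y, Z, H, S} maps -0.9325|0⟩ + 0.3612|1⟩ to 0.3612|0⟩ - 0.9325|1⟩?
X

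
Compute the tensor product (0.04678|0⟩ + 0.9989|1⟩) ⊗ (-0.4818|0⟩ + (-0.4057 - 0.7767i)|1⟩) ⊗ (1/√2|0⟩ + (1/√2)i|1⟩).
-0.01594|000⟩ - 0.01594i|001⟩ + (-0.01342 - 0.02569i)|010⟩ + (0.02569 - 0.01342i)|011⟩ - 0.3403|100⟩ - 0.3403i|101⟩ + (-0.2866 - 0.5486i)|110⟩ + (0.5486 - 0.2866i)|111⟩

amp(|b₁b₂…⟩) = product of the factor amplitudes for bits b₁, b₂, …; only kets whose every factor amplitude is nonzero survive.
|000⟩: (0.04678)(-0.4818)(1/√2) = -0.01594
|001⟩: (0.04678)(-0.4818)((1/√2)i) = -0.01594i
|010⟩: (0.04678)(-0.4057 - 0.7767i)(1/√2) = (-0.01342 - 0.02569i)
|011⟩: (0.04678)(-0.4057 - 0.7767i)((1/√2)i) = (0.02569 - 0.01342i)
|100⟩: (0.9989)(-0.4818)(1/√2) = -0.3403
|101⟩: (0.9989)(-0.4818)((1/√2)i) = -0.3403i
|110⟩: (0.9989)(-0.4057 - 0.7767i)(1/√2) = (-0.2866 - 0.5486i)
|111⟩: (0.9989)(-0.4057 - 0.7767i)((1/√2)i) = (0.5486 - 0.2866i)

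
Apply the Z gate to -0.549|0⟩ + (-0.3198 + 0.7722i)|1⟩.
-0.549|0⟩ + (0.3198 - 0.7722i)|1⟩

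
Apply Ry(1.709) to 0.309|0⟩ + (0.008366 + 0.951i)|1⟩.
(0.1966 - 0.7173i)|0⟩ + (0.2386 + 0.6244i)|1⟩

Ry(1.709) = [[cos(θ/2), −sin(θ/2)], [sin(θ/2), cos(θ/2)]]; θ = 1.709, cos(θ/2) ≈ 0.656596, sin(θ/2) ≈ 0.754243.
With a = amp(|0⟩) = 0.309 and b = amp(|1⟩) = (0.008366 + 0.951i):
new amp(|0⟩) = (0.656596)·a + (-0.754243)·b = (0.1966 - 0.7173i)
new amp(|1⟩) = (0.754243)·a + (0.656596)·b = (0.2386 + 0.6244i)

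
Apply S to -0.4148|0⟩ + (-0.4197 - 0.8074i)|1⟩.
-0.4148|0⟩ + (0.8074 - 0.4197i)|1⟩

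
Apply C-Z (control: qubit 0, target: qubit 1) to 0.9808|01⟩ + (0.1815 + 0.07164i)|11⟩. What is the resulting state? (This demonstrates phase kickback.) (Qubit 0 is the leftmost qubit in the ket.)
0.9808|01⟩ + (-0.1815 - 0.07164i)|11⟩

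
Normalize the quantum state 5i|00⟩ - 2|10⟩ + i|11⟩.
0.9129i|00⟩ - 0.3651|10⟩ + 0.1826i|11⟩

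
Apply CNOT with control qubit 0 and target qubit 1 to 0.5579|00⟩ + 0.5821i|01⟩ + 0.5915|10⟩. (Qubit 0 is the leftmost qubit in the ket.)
0.5579|00⟩ + 0.5821i|01⟩ + 0.5915|11⟩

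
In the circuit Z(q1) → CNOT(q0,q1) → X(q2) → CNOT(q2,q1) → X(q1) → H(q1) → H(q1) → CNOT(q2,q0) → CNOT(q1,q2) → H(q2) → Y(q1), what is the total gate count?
11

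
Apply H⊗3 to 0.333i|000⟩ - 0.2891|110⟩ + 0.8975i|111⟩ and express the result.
(-0.1022 + 0.435i)|000⟩ + (-0.1022 - 0.1996i)|001⟩ + (0.1022 - 0.1996i)|010⟩ + (0.1022 + 0.435i)|011⟩ + (0.1022 - 0.1996i)|100⟩ + (0.1022 + 0.435i)|101⟩ + (-0.1022 + 0.435i)|110⟩ + (-0.1022 - 0.1996i)|111⟩

H⊗3 gives amp(|y⟩) = (1/2√2) Σ_x (−1)^(x·y) amp(|x⟩), where x·y is the number of positions in which both x and y have a 1.
|000⟩: (0.333i - 0.2891 + 0.8975i)/(2√2) = (-0.1022 + 0.435i)
|001⟩: (0.333i - 0.2891 - 0.8975i)/(2√2) = (-0.1022 - 0.1996i)
|010⟩: (0.333i + 0.2891 - 0.8975i)/(2√2) = (0.1022 - 0.1996i)
|011⟩: (0.333i + 0.2891 + 0.8975i)/(2√2) = (0.1022 + 0.435i)
|100⟩: (0.333i + 0.2891 - 0.8975i)/(2√2) = (0.1022 - 0.1996i)
|101⟩: (0.333i + 0.2891 + 0.8975i)/(2√2) = (0.1022 + 0.435i)
|110⟩: (0.333i - 0.2891 + 0.8975i)/(2√2) = (-0.1022 + 0.435i)
|111⟩: (0.333i - 0.2891 - 0.8975i)/(2√2) = (-0.1022 - 0.1996i)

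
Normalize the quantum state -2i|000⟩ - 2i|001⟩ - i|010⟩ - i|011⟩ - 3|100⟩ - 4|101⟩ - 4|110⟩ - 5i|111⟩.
-0.2294i|000⟩ - 0.2294i|001⟩ - 0.1147i|010⟩ - 0.1147i|011⟩ - 0.3441|100⟩ - 0.4588|101⟩ - 0.4588|110⟩ - 0.5735i|111⟩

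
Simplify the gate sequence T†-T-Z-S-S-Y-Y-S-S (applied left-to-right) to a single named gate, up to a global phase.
Z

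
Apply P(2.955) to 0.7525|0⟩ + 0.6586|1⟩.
0.7525|0⟩ + (-0.6472 + 0.1222i)|1⟩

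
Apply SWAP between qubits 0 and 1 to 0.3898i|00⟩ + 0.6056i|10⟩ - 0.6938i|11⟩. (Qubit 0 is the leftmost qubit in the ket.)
0.3898i|00⟩ + 0.6056i|01⟩ - 0.6938i|11⟩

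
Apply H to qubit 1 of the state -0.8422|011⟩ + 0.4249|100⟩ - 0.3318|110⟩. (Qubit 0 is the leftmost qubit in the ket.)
-0.5955|001⟩ + 0.5955|011⟩ + 0.06583|100⟩ + 0.5351|110⟩

H on qubit 1 mixes each pair of kets that differ only in qubit 1: amplitudes (a, b) of (|…0…⟩, |…1…⟩) become ((a + b)/√2, (a − b)/√2). Kets absent from the input have amplitude 0.
(|001⟩, |011⟩): (a, b) = (0, -0.8422) → (-0.5955, 0.5955)
(|100⟩, |110⟩): (a, b) = (0.4249, -0.3318) → (0.06583, 0.5351)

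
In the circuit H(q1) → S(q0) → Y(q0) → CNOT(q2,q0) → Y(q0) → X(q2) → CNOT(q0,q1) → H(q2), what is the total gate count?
8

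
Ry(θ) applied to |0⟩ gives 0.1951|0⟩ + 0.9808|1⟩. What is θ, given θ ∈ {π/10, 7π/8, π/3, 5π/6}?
7π/8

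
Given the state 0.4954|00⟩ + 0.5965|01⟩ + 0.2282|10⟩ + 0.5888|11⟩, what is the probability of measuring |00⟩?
0.2454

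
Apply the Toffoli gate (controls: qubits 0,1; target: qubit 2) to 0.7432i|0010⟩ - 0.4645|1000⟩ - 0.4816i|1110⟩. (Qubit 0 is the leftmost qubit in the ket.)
0.7432i|0010⟩ - 0.4645|1000⟩ - 0.4816i|1100⟩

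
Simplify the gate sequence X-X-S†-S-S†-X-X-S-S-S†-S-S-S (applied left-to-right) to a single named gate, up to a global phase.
S†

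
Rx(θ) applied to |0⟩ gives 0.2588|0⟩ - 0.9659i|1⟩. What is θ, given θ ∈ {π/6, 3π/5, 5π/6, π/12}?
5π/6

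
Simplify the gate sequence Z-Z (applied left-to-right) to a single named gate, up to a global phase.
I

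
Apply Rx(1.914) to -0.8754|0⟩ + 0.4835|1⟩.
(-0.5042 - 0.3952i)|0⟩ + (0.2785 + 0.7156i)|1⟩

Rx(1.914) = [[cos(θ/2), −i·sin(θ/2)], [−i·sin(θ/2), cos(θ/2)]]; θ = 1.914, cos(θ/2) ≈ 0.575975, sin(θ/2) ≈ 0.817467.
With a = amp(|0⟩) = -0.8754 and b = amp(|1⟩) = 0.4835:
new amp(|0⟩) = (0.575975)·a + (-0.817467i)·b = (-0.5042 - 0.3952i)
new amp(|1⟩) = (-0.817467i)·a + (0.575975)·b = (0.2785 + 0.7156i)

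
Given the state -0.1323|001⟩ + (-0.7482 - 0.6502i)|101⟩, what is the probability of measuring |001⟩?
0.0175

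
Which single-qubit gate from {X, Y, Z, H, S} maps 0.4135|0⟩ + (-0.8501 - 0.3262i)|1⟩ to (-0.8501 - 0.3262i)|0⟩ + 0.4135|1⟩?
X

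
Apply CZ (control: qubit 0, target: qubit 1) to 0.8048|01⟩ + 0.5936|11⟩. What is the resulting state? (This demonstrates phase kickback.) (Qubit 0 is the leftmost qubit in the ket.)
0.8048|01⟩ - 0.5936|11⟩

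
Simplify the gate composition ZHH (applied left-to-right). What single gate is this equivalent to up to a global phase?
Z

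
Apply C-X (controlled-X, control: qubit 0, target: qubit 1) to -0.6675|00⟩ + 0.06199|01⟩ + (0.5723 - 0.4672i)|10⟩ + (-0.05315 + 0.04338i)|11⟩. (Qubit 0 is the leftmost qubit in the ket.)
-0.6675|00⟩ + 0.06199|01⟩ + (-0.05315 + 0.04338i)|10⟩ + (0.5723 - 0.4672i)|11⟩

C-X leaves the control-|0⟩ kets |00⟩, |01⟩ unchanged and applies X to qubit 1 on the control-|1⟩ pair (|10⟩, |11⟩).
X = [[0, 1], [1, 0]].
With a = amp(|10⟩) = (0.5723 - 0.4672i) and b = amp(|11⟩) = (-0.05315 + 0.04338i):
new amp(|10⟩) = (1)·b = (-0.05315 + 0.04338i)
new amp(|11⟩) = (1)·a = (0.5723 - 0.4672i)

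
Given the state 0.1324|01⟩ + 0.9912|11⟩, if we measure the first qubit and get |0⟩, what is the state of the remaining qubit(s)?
|1⟩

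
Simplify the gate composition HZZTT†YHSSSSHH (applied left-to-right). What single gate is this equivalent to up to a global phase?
Y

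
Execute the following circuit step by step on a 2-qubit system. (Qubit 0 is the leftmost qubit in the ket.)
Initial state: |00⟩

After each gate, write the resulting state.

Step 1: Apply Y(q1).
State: i|01⟩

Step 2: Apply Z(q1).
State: -i|01⟩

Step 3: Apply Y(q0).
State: |11⟩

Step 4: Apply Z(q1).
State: -|11⟩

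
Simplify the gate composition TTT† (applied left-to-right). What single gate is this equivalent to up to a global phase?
T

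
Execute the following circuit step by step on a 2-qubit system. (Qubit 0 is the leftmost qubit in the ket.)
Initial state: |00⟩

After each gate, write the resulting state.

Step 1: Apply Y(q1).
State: i|01⟩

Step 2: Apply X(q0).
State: i|11⟩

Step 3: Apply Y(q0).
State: |01⟩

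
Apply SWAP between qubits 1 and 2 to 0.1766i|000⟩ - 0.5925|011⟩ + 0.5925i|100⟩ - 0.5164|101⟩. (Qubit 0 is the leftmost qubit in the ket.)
0.1766i|000⟩ - 0.5925|011⟩ + 0.5925i|100⟩ - 0.5164|110⟩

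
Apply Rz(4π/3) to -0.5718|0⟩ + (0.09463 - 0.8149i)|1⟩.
(0.2859 + 0.4952i)|0⟩ + (0.6584 + 0.4894i)|1⟩

Rz(4π/3) = [[e^(−iθ/2), 0], [0, e^(iθ/2)]] with e^(±iθ/2) = cos(θ/2) ± i·sin(θ/2); θ = 4π/3, cos(θ/2) ≈ -0.5, sin(θ/2) ≈ 0.866025.
With a = amp(|0⟩) = -0.5718 and b = amp(|1⟩) = (0.09463 - 0.8149i):
new amp(|0⟩) = (-0.5 - 0.866025i)·a = (0.2859 + 0.4952i)
new amp(|1⟩) = (-0.5 + 0.866025i)·b = (0.6584 + 0.4894i)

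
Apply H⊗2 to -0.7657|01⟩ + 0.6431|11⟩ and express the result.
-0.0613|00⟩ + 0.0613|01⟩ - 0.7044|10⟩ + 0.7044|11⟩

H⊗2 gives amp(|y⟩) = (1/2) Σ_x (−1)^(x·y) amp(|x⟩), where x·y is the number of positions in which both x and y have a 1.
|00⟩: (-0.7657 + 0.6431)/2 = -0.0613
|01⟩: (0.7657 - 0.6431)/2 = 0.0613
|10⟩: (-0.7657 - 0.6431)/2 = -0.7044
|11⟩: (0.7657 + 0.6431)/2 = 0.7044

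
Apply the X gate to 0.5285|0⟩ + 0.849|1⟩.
0.849|0⟩ + 0.5285|1⟩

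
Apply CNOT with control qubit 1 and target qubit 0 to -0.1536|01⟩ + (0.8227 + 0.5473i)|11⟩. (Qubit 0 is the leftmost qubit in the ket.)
(0.8227 + 0.5473i)|01⟩ - 0.1536|11⟩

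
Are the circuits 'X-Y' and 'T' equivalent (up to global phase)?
No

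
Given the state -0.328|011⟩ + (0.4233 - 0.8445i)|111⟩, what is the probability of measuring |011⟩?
0.1076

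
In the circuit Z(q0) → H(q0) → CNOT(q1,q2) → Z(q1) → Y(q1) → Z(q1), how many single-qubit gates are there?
5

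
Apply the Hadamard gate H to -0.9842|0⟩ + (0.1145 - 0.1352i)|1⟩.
(-0.615 - 0.0956i)|0⟩ + (-0.7769 + 0.0956i)|1⟩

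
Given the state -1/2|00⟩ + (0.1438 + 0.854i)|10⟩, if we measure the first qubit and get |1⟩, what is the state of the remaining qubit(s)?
(0.166 + 0.9861i)|0⟩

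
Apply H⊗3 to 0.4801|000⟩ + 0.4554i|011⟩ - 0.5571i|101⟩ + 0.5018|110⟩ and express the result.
(0.3472 - 0.03596i)|000⟩ + (0.3472 + 0.03596i)|001⟩ + (-0.007672 - 0.358i)|010⟩ + (-0.007672 + 0.358i)|011⟩ + (-0.007672 + 0.358i)|100⟩ + (-0.007672 - 0.358i)|101⟩ + (0.3472 + 0.03596i)|110⟩ + (0.3472 - 0.03596i)|111⟩

H⊗3 gives amp(|y⟩) = (1/2√2) Σ_x (−1)^(x·y) amp(|x⟩), where x·y is the number of positions in which both x and y have a 1.
|000⟩: (0.4801 + 0.4554i - 0.5571i + 0.5018)/(2√2) = (0.3472 - 0.03596i)
|001⟩: (0.4801 - 0.4554i + 0.5571i + 0.5018)/(2√2) = (0.3472 + 0.03596i)
|010⟩: (0.4801 - 0.4554i - 0.5571i - 0.5018)/(2√2) = (-0.007672 - 0.358i)
|011⟩: (0.4801 + 0.4554i + 0.5571i - 0.5018)/(2√2) = (-0.007672 + 0.358i)
|100⟩: (0.4801 + 0.4554i + 0.5571i - 0.5018)/(2√2) = (-0.007672 + 0.358i)
|101⟩: (0.4801 - 0.4554i - 0.5571i - 0.5018)/(2√2) = (-0.007672 - 0.358i)
|110⟩: (0.4801 - 0.4554i + 0.5571i + 0.5018)/(2√2) = (0.3472 + 0.03596i)
|111⟩: (0.4801 + 0.4554i - 0.5571i + 0.5018)/(2√2) = (0.3472 - 0.03596i)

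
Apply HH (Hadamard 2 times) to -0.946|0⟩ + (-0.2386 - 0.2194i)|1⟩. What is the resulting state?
-0.946|0⟩ + (-0.2386 - 0.2194i)|1⟩

H² = I, so an even number of Hadamards cancels: H^2 = I and the state is unchanged.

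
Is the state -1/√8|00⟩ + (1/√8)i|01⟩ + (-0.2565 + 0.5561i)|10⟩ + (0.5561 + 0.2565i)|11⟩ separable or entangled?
Separable

Writing the state as a|00⟩ + b|01⟩ + c|10⟩ + d|11⟩, it is a product state iff ad − bc = 0.
Here (a, b, c, d) = (-1/√8, (1/√8)i, (-0.2565 + 0.5561i), (0.5561 + 0.2565i)): ad − bc = (-1/√8)(0.5561 + 0.2565i) − ((1/√8)i)(-0.2565 + 0.5561i) = 0, so the state is separable.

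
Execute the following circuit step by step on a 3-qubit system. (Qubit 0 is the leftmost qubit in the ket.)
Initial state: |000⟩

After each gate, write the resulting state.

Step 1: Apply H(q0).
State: 1/√2|000⟩ + 1/√2|100⟩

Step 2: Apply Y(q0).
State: -(1/√2)i|000⟩ + (1/√2)i|100⟩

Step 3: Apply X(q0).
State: (1/√2)i|000⟩ - (1/√2)i|100⟩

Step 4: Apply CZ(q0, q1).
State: (1/√2)i|000⟩ - (1/√2)i|100⟩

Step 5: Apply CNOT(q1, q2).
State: (1/√2)i|000⟩ - (1/√2)i|100⟩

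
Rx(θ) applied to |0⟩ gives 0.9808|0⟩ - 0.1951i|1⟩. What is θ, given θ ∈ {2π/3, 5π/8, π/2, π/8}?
π/8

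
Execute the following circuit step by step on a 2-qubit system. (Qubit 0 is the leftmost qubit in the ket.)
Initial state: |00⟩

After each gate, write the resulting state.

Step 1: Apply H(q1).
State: 1/√2|00⟩ + 1/√2|01⟩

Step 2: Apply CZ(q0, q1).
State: 1/√2|00⟩ + 1/√2|01⟩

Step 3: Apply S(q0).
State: 1/√2|00⟩ + 1/√2|01⟩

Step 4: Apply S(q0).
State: 1/√2|00⟩ + 1/√2|01⟩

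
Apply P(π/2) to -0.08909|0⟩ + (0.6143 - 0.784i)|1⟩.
-0.08909|0⟩ + (0.784 + 0.6143i)|1⟩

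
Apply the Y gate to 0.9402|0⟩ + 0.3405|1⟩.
-0.3405i|0⟩ + 0.9402i|1⟩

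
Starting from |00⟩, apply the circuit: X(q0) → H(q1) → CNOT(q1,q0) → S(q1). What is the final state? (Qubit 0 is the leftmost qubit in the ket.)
(1/√2)i|01⟩ + 1/√2|10⟩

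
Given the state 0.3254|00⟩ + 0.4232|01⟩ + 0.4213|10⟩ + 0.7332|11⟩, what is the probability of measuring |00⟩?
0.1059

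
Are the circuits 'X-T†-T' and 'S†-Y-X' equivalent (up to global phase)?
No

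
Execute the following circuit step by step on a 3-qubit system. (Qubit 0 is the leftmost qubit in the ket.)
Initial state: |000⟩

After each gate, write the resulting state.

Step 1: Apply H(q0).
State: 1/√2|000⟩ + 1/√2|100⟩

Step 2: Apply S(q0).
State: 1/√2|000⟩ + (1/√2)i|100⟩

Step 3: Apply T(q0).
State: 1/√2|000⟩ + (-1/2 + (1/2)i)|100⟩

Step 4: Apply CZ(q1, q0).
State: 1/√2|000⟩ + (-1/2 + (1/2)i)|100⟩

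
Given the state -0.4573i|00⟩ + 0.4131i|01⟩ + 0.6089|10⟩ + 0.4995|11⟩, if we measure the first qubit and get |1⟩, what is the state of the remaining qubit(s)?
0.7731|0⟩ + 0.6342|1⟩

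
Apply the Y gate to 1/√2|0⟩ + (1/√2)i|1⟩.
1/√2|0⟩ + (1/√2)i|1⟩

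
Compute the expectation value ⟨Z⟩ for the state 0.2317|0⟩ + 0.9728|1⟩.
-0.8927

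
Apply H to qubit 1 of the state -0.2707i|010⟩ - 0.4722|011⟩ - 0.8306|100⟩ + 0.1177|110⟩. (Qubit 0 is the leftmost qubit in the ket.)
-0.1914i|000⟩ - 0.3339|001⟩ + 0.1914i|010⟩ + 0.3339|011⟩ - 0.5041|100⟩ - 0.6705|110⟩

H on qubit 1 mixes each pair of kets that differ only in qubit 1: amplitudes (a, b) of (|…0…⟩, |…1…⟩) become ((a + b)/√2, (a − b)/√2). Kets absent from the input have amplitude 0.
(|000⟩, |010⟩): (a, b) = (0, -0.2707i) → (-0.1914i, 0.1914i)
(|001⟩, |011⟩): (a, b) = (0, -0.4722) → (-0.3339, 0.3339)
(|100⟩, |110⟩): (a, b) = (-0.8306, 0.1177) → (-0.5041, -0.6705)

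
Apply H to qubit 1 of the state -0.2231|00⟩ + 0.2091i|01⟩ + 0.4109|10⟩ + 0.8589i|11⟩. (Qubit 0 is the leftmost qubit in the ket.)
(-0.1578 + 0.1479i)|00⟩ + (-0.1578 - 0.1479i)|01⟩ + (0.2906 + 0.6073i)|10⟩ + (0.2906 - 0.6073i)|11⟩

H on qubit 1 mixes each pair of kets that differ only in qubit 1: amplitudes (a, b) of (|…0…⟩, |…1…⟩) become ((a + b)/√2, (a − b)/√2). Kets absent from the input have amplitude 0.
(|00⟩, |01⟩): (a, b) = (-0.2231, 0.2091i) → ((-0.1578 + 0.1479i), (-0.1578 - 0.1479i))
(|10⟩, |11⟩): (a, b) = (0.4109, 0.8589i) → ((0.2906 + 0.6073i), (0.2906 - 0.6073i))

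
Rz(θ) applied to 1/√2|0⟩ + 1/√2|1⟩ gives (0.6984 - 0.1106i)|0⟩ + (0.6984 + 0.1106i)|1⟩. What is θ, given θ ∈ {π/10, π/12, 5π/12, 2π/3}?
π/10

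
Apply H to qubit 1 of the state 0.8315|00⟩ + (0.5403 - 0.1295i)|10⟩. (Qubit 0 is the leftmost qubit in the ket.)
0.588|00⟩ + 0.588|01⟩ + (0.382 - 0.09157i)|10⟩ + (0.382 - 0.09157i)|11⟩

H on qubit 1 mixes each pair of kets that differ only in qubit 1: amplitudes (a, b) of (|…0…⟩, |…1…⟩) become ((a + b)/√2, (a − b)/√2). Kets absent from the input have amplitude 0.
(|00⟩, |01⟩): (a, b) = (0.8315, 0) → (0.588, 0.588)
(|10⟩, |11⟩): (a, b) = ((0.5403 - 0.1295i), 0) → ((0.382 - 0.09157i), (0.382 - 0.09157i))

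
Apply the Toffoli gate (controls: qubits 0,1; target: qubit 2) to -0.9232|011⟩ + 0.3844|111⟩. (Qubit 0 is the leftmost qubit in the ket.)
-0.9232|011⟩ + 0.3844|110⟩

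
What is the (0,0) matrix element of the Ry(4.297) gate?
-0.5461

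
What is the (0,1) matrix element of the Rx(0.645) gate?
-0.3169i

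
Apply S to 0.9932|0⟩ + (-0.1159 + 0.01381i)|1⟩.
0.9932|0⟩ + (-0.01381 - 0.1159i)|1⟩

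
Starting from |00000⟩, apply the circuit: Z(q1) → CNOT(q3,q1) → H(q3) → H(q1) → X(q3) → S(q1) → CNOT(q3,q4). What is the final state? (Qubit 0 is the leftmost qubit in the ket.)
1/2|00000⟩ + 1/2|00011⟩ + (1/2)i|01000⟩ + (1/2)i|01011⟩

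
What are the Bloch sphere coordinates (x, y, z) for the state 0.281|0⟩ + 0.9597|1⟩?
(0.5394, 0, -0.8421)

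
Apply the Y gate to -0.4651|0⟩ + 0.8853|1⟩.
-0.8853i|0⟩ - 0.4651i|1⟩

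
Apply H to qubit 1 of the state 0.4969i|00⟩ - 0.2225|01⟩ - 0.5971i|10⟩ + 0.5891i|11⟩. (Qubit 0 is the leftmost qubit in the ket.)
(-0.1573 + 0.3514i)|00⟩ + (0.1573 + 0.3514i)|01⟩ - 0.005657i|10⟩ - 0.8388i|11⟩

H on qubit 1 mixes each pair of kets that differ only in qubit 1: amplitudes (a, b) of (|…0…⟩, |…1…⟩) become ((a + b)/√2, (a − b)/√2). Kets absent from the input have amplitude 0.
(|00⟩, |01⟩): (a, b) = (0.4969i, -0.2225) → ((-0.1573 + 0.3514i), (0.1573 + 0.3514i))
(|10⟩, |11⟩): (a, b) = (-0.5971i, 0.5891i) → (-0.005657i, -0.8388i)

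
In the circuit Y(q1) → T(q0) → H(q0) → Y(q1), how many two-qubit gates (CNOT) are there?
0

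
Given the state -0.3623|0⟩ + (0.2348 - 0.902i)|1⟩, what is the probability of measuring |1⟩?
0.8687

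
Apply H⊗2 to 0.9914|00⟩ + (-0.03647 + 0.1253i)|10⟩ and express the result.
(0.4775 + 0.06265i)|00⟩ + (0.4775 + 0.06265i)|01⟩ + (0.5139 - 0.06265i)|10⟩ + (0.5139 - 0.06265i)|11⟩

H⊗2 gives amp(|y⟩) = (1/2) Σ_x (−1)^(x·y) amp(|x⟩), where x·y is the number of positions in which both x and y have a 1.
|00⟩: (0.9914 + (-0.03647 + 0.1253i))/2 = (0.4775 + 0.06265i)
|01⟩: (0.9914 + (-0.03647 + 0.1253i))/2 = (0.4775 + 0.06265i)
|10⟩: (0.9914 - (-0.03647 + 0.1253i))/2 = (0.5139 - 0.06265i)
|11⟩: (0.9914 - (-0.03647 + 0.1253i))/2 = (0.5139 - 0.06265i)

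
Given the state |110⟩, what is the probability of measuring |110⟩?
1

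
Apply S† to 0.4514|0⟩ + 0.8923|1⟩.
0.4514|0⟩ - 0.8923i|1⟩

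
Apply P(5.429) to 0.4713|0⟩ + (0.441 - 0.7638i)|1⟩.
0.4713|0⟩ + (-0.2863 - 0.8342i)|1⟩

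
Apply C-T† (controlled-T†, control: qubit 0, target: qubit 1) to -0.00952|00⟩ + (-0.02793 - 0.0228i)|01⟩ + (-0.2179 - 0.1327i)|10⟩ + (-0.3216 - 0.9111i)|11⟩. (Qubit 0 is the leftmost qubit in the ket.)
-0.00952|00⟩ + (-0.02793 - 0.0228i)|01⟩ + (-0.2179 - 0.1327i)|10⟩ + (-0.8717 - 0.4168i)|11⟩

C-T† leaves the control-|0⟩ kets |00⟩, |01⟩ unchanged and applies T† to qubit 1 on the control-|1⟩ pair (|10⟩, |11⟩).
T† = [[1, 0], [0, (1/√2 - (1/√2)i)]].
With a = amp(|10⟩) = (-0.2179 - 0.1327i) and b = amp(|11⟩) = (-0.3216 - 0.9111i):
new amp(|10⟩) = (1)·a = (-0.2179 - 0.1327i)
new amp(|11⟩) = (1/√2 - (1/√2)i)·b = (-0.8717 - 0.4168i)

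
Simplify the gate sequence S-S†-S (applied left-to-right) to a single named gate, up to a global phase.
S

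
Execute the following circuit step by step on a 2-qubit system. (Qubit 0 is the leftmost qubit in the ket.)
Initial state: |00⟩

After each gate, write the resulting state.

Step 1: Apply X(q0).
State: |10⟩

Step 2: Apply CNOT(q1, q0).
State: |10⟩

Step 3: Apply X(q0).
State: |00⟩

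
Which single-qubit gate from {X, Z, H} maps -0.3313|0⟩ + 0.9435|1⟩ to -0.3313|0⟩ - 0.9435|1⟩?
Z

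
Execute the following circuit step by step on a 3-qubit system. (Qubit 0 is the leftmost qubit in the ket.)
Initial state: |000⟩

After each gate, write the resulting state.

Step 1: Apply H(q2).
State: 1/√2|000⟩ + 1/√2|001⟩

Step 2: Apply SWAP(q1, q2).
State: 1/√2|000⟩ + 1/√2|010⟩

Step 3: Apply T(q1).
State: 1/√2|000⟩ + (1/2 + (1/2)i)|010⟩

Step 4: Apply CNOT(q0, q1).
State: 1/√2|000⟩ + (1/2 + (1/2)i)|010⟩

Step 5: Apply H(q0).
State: 1/2|000⟩ + (1/√8 + (1/√8)i)|010⟩ + 1/2|100⟩ + (1/√8 + (1/√8)i)|110⟩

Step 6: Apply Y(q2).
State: (1/2)i|001⟩ + (-1/√8 + (1/√8)i)|011⟩ + (1/2)i|101⟩ + (-1/√8 + (1/√8)i)|111⟩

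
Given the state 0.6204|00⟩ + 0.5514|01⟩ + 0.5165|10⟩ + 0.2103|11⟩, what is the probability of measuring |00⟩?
0.3849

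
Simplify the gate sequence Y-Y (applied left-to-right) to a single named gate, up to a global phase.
I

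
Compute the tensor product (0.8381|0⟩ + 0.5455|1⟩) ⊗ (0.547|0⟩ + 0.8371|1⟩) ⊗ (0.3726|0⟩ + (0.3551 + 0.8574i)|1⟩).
0.1708|000⟩ + (0.1628 + 0.3931i)|001⟩ + 0.2614|010⟩ + (0.2491 + 0.6015i)|011⟩ + 0.1112|100⟩ + (0.106 + 0.2558i)|101⟩ + 0.1701|110⟩ + (0.1622 + 0.3915i)|111⟩

amp(|b₁b₂…⟩) = product of the factor amplitudes for bits b₁, b₂, …; only kets whose every factor amplitude is nonzero survive.
|000⟩: (0.8381)(0.547)(0.3726) = 0.1708
|001⟩: (0.8381)(0.547)(0.3551 + 0.8574i) = (0.1628 + 0.3931i)
|010⟩: (0.8381)(0.8371)(0.3726) = 0.2614
|011⟩: (0.8381)(0.8371)(0.3551 + 0.8574i) = (0.2491 + 0.6015i)
|100⟩: (0.5455)(0.547)(0.3726) = 0.1112
|101⟩: (0.5455)(0.547)(0.3551 + 0.8574i) = (0.106 + 0.2558i)
|110⟩: (0.5455)(0.8371)(0.3726) = 0.1701
|111⟩: (0.5455)(0.8371)(0.3551 + 0.8574i) = (0.1622 + 0.3915i)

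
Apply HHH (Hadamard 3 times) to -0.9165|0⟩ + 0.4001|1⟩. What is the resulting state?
-0.3651|0⟩ - 0.931|1⟩

H² = I, so H^3 = H: a single Hadamard. With (a, b) = (-0.9165, 0.4001), H gives ((a + b)/√2, (a − b)/√2) = (-0.3651, -0.931).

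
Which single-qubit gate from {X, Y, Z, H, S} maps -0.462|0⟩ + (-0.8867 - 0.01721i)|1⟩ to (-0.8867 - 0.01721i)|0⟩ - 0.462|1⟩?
X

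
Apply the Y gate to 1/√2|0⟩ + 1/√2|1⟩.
-(1/√2)i|0⟩ + (1/√2)i|1⟩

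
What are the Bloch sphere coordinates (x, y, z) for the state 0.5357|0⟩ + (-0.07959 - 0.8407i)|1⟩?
(-0.08527, -0.9007, -0.4261)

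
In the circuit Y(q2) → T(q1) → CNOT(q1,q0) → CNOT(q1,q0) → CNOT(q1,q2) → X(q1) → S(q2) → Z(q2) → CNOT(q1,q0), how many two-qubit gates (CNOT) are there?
4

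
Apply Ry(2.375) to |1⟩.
-0.9274|0⟩ + 0.374|1⟩

Ry(2.375) = [[cos(θ/2), −sin(θ/2)], [sin(θ/2), cos(θ/2)]]; θ = 2.375, cos(θ/2) ≈ 0.37398, sin(θ/2) ≈ 0.927437.
With a = amp(|0⟩) = 0 and b = amp(|1⟩) = 1:
new amp(|0⟩) = (0.37398)·a + (-0.927437)·b = -0.9274
new amp(|1⟩) = (0.927437)·a + (0.37398)·b = 0.374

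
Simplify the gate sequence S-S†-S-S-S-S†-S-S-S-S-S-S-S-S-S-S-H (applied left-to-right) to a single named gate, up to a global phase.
H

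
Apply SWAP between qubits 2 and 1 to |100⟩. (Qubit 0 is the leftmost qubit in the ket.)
|100⟩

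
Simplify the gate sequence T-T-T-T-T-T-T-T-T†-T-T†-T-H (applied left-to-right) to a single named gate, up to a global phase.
H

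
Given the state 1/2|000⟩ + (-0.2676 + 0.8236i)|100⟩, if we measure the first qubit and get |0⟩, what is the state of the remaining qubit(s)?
|00⟩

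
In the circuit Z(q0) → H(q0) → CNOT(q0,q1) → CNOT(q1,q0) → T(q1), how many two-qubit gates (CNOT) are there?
2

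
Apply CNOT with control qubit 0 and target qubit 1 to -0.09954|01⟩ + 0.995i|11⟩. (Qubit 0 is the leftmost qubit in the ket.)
-0.09954|01⟩ + 0.995i|10⟩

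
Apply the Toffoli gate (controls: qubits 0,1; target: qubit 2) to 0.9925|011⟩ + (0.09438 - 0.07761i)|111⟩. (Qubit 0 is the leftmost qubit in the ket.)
0.9925|011⟩ + (0.09438 - 0.07761i)|110⟩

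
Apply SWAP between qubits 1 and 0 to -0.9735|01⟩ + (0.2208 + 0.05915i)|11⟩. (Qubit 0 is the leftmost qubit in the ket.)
-0.9735|10⟩ + (0.2208 + 0.05915i)|11⟩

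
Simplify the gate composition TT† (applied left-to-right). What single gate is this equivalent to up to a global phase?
I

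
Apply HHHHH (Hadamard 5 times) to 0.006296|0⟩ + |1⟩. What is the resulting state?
0.7116|0⟩ - 0.7027|1⟩

H² = I, so H^5 = H: a single Hadamard. With (a, b) = (0.006296, 1), H gives ((a + b)/√2, (a − b)/√2) = (0.7116, -0.7027).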